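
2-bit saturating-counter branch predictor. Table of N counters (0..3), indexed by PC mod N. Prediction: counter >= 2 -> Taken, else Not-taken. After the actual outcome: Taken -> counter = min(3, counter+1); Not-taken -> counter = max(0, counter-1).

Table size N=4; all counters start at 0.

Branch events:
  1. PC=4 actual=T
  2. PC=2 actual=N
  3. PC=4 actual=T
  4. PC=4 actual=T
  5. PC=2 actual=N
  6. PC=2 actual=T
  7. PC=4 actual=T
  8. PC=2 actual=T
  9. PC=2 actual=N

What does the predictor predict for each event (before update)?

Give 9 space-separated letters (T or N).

Ev 1: PC=4 idx=0 pred=N actual=T -> ctr[0]=1
Ev 2: PC=2 idx=2 pred=N actual=N -> ctr[2]=0
Ev 3: PC=4 idx=0 pred=N actual=T -> ctr[0]=2
Ev 4: PC=4 idx=0 pred=T actual=T -> ctr[0]=3
Ev 5: PC=2 idx=2 pred=N actual=N -> ctr[2]=0
Ev 6: PC=2 idx=2 pred=N actual=T -> ctr[2]=1
Ev 7: PC=4 idx=0 pred=T actual=T -> ctr[0]=3
Ev 8: PC=2 idx=2 pred=N actual=T -> ctr[2]=2
Ev 9: PC=2 idx=2 pred=T actual=N -> ctr[2]=1

Answer: N N N T N N T N T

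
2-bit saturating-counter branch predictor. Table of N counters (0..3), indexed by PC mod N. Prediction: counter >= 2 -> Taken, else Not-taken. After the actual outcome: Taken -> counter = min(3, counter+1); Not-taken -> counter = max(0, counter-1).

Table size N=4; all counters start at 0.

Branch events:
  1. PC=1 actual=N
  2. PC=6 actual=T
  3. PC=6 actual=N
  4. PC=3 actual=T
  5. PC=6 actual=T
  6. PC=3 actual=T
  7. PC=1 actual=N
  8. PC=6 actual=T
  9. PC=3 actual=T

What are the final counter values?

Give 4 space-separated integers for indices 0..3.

Ev 1: PC=1 idx=1 pred=N actual=N -> ctr[1]=0
Ev 2: PC=6 idx=2 pred=N actual=T -> ctr[2]=1
Ev 3: PC=6 idx=2 pred=N actual=N -> ctr[2]=0
Ev 4: PC=3 idx=3 pred=N actual=T -> ctr[3]=1
Ev 5: PC=6 idx=2 pred=N actual=T -> ctr[2]=1
Ev 6: PC=3 idx=3 pred=N actual=T -> ctr[3]=2
Ev 7: PC=1 idx=1 pred=N actual=N -> ctr[1]=0
Ev 8: PC=6 idx=2 pred=N actual=T -> ctr[2]=2
Ev 9: PC=3 idx=3 pred=T actual=T -> ctr[3]=3

Answer: 0 0 2 3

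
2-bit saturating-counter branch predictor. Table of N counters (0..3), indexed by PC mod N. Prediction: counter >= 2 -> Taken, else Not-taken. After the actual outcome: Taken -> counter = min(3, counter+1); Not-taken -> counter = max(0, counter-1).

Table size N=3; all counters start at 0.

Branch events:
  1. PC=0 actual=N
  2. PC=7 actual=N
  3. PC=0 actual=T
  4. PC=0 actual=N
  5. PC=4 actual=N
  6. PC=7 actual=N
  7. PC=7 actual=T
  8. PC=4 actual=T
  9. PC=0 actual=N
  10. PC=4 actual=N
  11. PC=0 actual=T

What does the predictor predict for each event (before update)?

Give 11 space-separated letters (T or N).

Ev 1: PC=0 idx=0 pred=N actual=N -> ctr[0]=0
Ev 2: PC=7 idx=1 pred=N actual=N -> ctr[1]=0
Ev 3: PC=0 idx=0 pred=N actual=T -> ctr[0]=1
Ev 4: PC=0 idx=0 pred=N actual=N -> ctr[0]=0
Ev 5: PC=4 idx=1 pred=N actual=N -> ctr[1]=0
Ev 6: PC=7 idx=1 pred=N actual=N -> ctr[1]=0
Ev 7: PC=7 idx=1 pred=N actual=T -> ctr[1]=1
Ev 8: PC=4 idx=1 pred=N actual=T -> ctr[1]=2
Ev 9: PC=0 idx=0 pred=N actual=N -> ctr[0]=0
Ev 10: PC=4 idx=1 pred=T actual=N -> ctr[1]=1
Ev 11: PC=0 idx=0 pred=N actual=T -> ctr[0]=1

Answer: N N N N N N N N N T N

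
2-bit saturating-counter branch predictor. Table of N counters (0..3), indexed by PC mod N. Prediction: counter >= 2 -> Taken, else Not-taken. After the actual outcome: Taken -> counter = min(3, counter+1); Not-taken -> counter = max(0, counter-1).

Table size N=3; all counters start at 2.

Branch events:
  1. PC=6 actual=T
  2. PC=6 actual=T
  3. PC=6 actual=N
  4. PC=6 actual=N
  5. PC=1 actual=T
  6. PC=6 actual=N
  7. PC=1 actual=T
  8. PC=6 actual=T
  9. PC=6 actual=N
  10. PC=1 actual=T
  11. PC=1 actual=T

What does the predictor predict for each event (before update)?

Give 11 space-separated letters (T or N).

Ev 1: PC=6 idx=0 pred=T actual=T -> ctr[0]=3
Ev 2: PC=6 idx=0 pred=T actual=T -> ctr[0]=3
Ev 3: PC=6 idx=0 pred=T actual=N -> ctr[0]=2
Ev 4: PC=6 idx=0 pred=T actual=N -> ctr[0]=1
Ev 5: PC=1 idx=1 pred=T actual=T -> ctr[1]=3
Ev 6: PC=6 idx=0 pred=N actual=N -> ctr[0]=0
Ev 7: PC=1 idx=1 pred=T actual=T -> ctr[1]=3
Ev 8: PC=6 idx=0 pred=N actual=T -> ctr[0]=1
Ev 9: PC=6 idx=0 pred=N actual=N -> ctr[0]=0
Ev 10: PC=1 idx=1 pred=T actual=T -> ctr[1]=3
Ev 11: PC=1 idx=1 pred=T actual=T -> ctr[1]=3

Answer: T T T T T N T N N T T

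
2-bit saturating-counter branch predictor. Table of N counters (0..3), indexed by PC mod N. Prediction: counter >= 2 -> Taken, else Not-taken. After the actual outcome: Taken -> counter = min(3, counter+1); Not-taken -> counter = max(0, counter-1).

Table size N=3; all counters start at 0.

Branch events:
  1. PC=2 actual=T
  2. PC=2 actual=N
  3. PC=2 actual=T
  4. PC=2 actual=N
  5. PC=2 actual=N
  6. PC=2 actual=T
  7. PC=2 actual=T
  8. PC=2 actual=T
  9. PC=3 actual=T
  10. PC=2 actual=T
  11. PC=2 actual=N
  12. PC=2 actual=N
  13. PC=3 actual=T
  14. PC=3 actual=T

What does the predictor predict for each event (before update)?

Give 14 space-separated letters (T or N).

Answer: N N N N N N N T N T T T N T

Derivation:
Ev 1: PC=2 idx=2 pred=N actual=T -> ctr[2]=1
Ev 2: PC=2 idx=2 pred=N actual=N -> ctr[2]=0
Ev 3: PC=2 idx=2 pred=N actual=T -> ctr[2]=1
Ev 4: PC=2 idx=2 pred=N actual=N -> ctr[2]=0
Ev 5: PC=2 idx=2 pred=N actual=N -> ctr[2]=0
Ev 6: PC=2 idx=2 pred=N actual=T -> ctr[2]=1
Ev 7: PC=2 idx=2 pred=N actual=T -> ctr[2]=2
Ev 8: PC=2 idx=2 pred=T actual=T -> ctr[2]=3
Ev 9: PC=3 idx=0 pred=N actual=T -> ctr[0]=1
Ev 10: PC=2 idx=2 pred=T actual=T -> ctr[2]=3
Ev 11: PC=2 idx=2 pred=T actual=N -> ctr[2]=2
Ev 12: PC=2 idx=2 pred=T actual=N -> ctr[2]=1
Ev 13: PC=3 idx=0 pred=N actual=T -> ctr[0]=2
Ev 14: PC=3 idx=0 pred=T actual=T -> ctr[0]=3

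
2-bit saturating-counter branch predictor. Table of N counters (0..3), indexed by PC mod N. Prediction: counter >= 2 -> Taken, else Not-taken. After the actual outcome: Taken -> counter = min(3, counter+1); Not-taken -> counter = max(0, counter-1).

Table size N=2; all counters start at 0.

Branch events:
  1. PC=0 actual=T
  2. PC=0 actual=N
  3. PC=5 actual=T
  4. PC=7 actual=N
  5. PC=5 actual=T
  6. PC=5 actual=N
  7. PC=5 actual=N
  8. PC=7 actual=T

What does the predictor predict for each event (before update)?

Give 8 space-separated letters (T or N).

Answer: N N N N N N N N

Derivation:
Ev 1: PC=0 idx=0 pred=N actual=T -> ctr[0]=1
Ev 2: PC=0 idx=0 pred=N actual=N -> ctr[0]=0
Ev 3: PC=5 idx=1 pred=N actual=T -> ctr[1]=1
Ev 4: PC=7 idx=1 pred=N actual=N -> ctr[1]=0
Ev 5: PC=5 idx=1 pred=N actual=T -> ctr[1]=1
Ev 6: PC=5 idx=1 pred=N actual=N -> ctr[1]=0
Ev 7: PC=5 idx=1 pred=N actual=N -> ctr[1]=0
Ev 8: PC=7 idx=1 pred=N actual=T -> ctr[1]=1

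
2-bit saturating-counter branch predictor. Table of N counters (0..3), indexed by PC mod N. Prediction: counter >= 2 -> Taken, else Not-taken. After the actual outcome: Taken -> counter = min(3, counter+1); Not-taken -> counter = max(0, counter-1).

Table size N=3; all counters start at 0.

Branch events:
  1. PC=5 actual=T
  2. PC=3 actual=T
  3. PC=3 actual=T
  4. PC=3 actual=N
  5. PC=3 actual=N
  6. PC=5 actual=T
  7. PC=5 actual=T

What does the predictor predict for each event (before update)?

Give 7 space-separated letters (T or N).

Ev 1: PC=5 idx=2 pred=N actual=T -> ctr[2]=1
Ev 2: PC=3 idx=0 pred=N actual=T -> ctr[0]=1
Ev 3: PC=3 idx=0 pred=N actual=T -> ctr[0]=2
Ev 4: PC=3 idx=0 pred=T actual=N -> ctr[0]=1
Ev 5: PC=3 idx=0 pred=N actual=N -> ctr[0]=0
Ev 6: PC=5 idx=2 pred=N actual=T -> ctr[2]=2
Ev 7: PC=5 idx=2 pred=T actual=T -> ctr[2]=3

Answer: N N N T N N T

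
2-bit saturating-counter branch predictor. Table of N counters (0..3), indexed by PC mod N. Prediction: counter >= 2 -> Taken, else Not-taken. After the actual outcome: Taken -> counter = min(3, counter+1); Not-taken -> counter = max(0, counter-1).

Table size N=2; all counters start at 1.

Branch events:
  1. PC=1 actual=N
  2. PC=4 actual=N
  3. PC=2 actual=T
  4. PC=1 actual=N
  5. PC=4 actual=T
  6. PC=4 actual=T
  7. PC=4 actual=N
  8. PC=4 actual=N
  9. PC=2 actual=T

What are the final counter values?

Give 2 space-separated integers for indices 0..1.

Ev 1: PC=1 idx=1 pred=N actual=N -> ctr[1]=0
Ev 2: PC=4 idx=0 pred=N actual=N -> ctr[0]=0
Ev 3: PC=2 idx=0 pred=N actual=T -> ctr[0]=1
Ev 4: PC=1 idx=1 pred=N actual=N -> ctr[1]=0
Ev 5: PC=4 idx=0 pred=N actual=T -> ctr[0]=2
Ev 6: PC=4 idx=0 pred=T actual=T -> ctr[0]=3
Ev 7: PC=4 idx=0 pred=T actual=N -> ctr[0]=2
Ev 8: PC=4 idx=0 pred=T actual=N -> ctr[0]=1
Ev 9: PC=2 idx=0 pred=N actual=T -> ctr[0]=2

Answer: 2 0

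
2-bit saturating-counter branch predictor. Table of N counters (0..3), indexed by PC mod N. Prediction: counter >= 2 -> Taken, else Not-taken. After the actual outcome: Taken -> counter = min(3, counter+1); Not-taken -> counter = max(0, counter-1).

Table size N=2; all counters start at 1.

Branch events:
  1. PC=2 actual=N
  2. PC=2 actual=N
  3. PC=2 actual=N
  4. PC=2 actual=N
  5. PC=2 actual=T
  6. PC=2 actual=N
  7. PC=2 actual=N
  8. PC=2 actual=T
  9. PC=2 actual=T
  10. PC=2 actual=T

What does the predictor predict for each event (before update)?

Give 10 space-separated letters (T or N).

Ev 1: PC=2 idx=0 pred=N actual=N -> ctr[0]=0
Ev 2: PC=2 idx=0 pred=N actual=N -> ctr[0]=0
Ev 3: PC=2 idx=0 pred=N actual=N -> ctr[0]=0
Ev 4: PC=2 idx=0 pred=N actual=N -> ctr[0]=0
Ev 5: PC=2 idx=0 pred=N actual=T -> ctr[0]=1
Ev 6: PC=2 idx=0 pred=N actual=N -> ctr[0]=0
Ev 7: PC=2 idx=0 pred=N actual=N -> ctr[0]=0
Ev 8: PC=2 idx=0 pred=N actual=T -> ctr[0]=1
Ev 9: PC=2 idx=0 pred=N actual=T -> ctr[0]=2
Ev 10: PC=2 idx=0 pred=T actual=T -> ctr[0]=3

Answer: N N N N N N N N N T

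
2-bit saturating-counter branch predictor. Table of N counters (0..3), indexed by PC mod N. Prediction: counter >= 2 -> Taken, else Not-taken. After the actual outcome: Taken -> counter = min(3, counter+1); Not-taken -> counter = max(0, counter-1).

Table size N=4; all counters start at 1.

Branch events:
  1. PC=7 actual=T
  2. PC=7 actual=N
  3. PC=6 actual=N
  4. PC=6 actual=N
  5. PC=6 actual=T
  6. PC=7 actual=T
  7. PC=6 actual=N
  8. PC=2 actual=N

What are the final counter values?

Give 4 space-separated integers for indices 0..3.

Ev 1: PC=7 idx=3 pred=N actual=T -> ctr[3]=2
Ev 2: PC=7 idx=3 pred=T actual=N -> ctr[3]=1
Ev 3: PC=6 idx=2 pred=N actual=N -> ctr[2]=0
Ev 4: PC=6 idx=2 pred=N actual=N -> ctr[2]=0
Ev 5: PC=6 idx=2 pred=N actual=T -> ctr[2]=1
Ev 6: PC=7 idx=3 pred=N actual=T -> ctr[3]=2
Ev 7: PC=6 idx=2 pred=N actual=N -> ctr[2]=0
Ev 8: PC=2 idx=2 pred=N actual=N -> ctr[2]=0

Answer: 1 1 0 2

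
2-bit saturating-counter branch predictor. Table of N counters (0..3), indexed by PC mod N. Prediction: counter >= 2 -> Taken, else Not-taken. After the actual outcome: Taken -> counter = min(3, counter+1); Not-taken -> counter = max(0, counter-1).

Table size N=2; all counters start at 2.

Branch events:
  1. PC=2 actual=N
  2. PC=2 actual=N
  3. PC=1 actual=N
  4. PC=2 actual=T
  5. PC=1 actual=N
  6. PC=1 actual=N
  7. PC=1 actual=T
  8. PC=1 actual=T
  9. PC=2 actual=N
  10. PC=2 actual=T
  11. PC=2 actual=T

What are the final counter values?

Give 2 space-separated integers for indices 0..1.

Ev 1: PC=2 idx=0 pred=T actual=N -> ctr[0]=1
Ev 2: PC=2 idx=0 pred=N actual=N -> ctr[0]=0
Ev 3: PC=1 idx=1 pred=T actual=N -> ctr[1]=1
Ev 4: PC=2 idx=0 pred=N actual=T -> ctr[0]=1
Ev 5: PC=1 idx=1 pred=N actual=N -> ctr[1]=0
Ev 6: PC=1 idx=1 pred=N actual=N -> ctr[1]=0
Ev 7: PC=1 idx=1 pred=N actual=T -> ctr[1]=1
Ev 8: PC=1 idx=1 pred=N actual=T -> ctr[1]=2
Ev 9: PC=2 idx=0 pred=N actual=N -> ctr[0]=0
Ev 10: PC=2 idx=0 pred=N actual=T -> ctr[0]=1
Ev 11: PC=2 idx=0 pred=N actual=T -> ctr[0]=2

Answer: 2 2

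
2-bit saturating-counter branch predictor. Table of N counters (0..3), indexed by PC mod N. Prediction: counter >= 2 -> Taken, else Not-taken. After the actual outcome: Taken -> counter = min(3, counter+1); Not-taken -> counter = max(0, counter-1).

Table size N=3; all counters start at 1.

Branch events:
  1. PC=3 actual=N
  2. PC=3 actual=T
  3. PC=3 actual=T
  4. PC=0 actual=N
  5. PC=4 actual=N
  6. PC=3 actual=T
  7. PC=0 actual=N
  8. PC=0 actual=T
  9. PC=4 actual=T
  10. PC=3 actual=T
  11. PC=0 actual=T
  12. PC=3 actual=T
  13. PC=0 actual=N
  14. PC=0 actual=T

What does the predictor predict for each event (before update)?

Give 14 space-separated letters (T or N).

Answer: N N N T N N T N N T T T T T

Derivation:
Ev 1: PC=3 idx=0 pred=N actual=N -> ctr[0]=0
Ev 2: PC=3 idx=0 pred=N actual=T -> ctr[0]=1
Ev 3: PC=3 idx=0 pred=N actual=T -> ctr[0]=2
Ev 4: PC=0 idx=0 pred=T actual=N -> ctr[0]=1
Ev 5: PC=4 idx=1 pred=N actual=N -> ctr[1]=0
Ev 6: PC=3 idx=0 pred=N actual=T -> ctr[0]=2
Ev 7: PC=0 idx=0 pred=T actual=N -> ctr[0]=1
Ev 8: PC=0 idx=0 pred=N actual=T -> ctr[0]=2
Ev 9: PC=4 idx=1 pred=N actual=T -> ctr[1]=1
Ev 10: PC=3 idx=0 pred=T actual=T -> ctr[0]=3
Ev 11: PC=0 idx=0 pred=T actual=T -> ctr[0]=3
Ev 12: PC=3 idx=0 pred=T actual=T -> ctr[0]=3
Ev 13: PC=0 idx=0 pred=T actual=N -> ctr[0]=2
Ev 14: PC=0 idx=0 pred=T actual=T -> ctr[0]=3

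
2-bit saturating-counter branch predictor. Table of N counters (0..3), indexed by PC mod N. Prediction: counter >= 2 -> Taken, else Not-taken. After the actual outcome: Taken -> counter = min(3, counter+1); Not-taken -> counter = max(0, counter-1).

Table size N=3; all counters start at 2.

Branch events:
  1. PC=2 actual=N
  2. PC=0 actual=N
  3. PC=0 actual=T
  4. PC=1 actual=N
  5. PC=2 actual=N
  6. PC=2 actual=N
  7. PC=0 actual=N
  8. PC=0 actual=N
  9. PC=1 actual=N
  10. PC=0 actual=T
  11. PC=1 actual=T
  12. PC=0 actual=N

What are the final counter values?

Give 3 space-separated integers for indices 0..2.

Ev 1: PC=2 idx=2 pred=T actual=N -> ctr[2]=1
Ev 2: PC=0 idx=0 pred=T actual=N -> ctr[0]=1
Ev 3: PC=0 idx=0 pred=N actual=T -> ctr[0]=2
Ev 4: PC=1 idx=1 pred=T actual=N -> ctr[1]=1
Ev 5: PC=2 idx=2 pred=N actual=N -> ctr[2]=0
Ev 6: PC=2 idx=2 pred=N actual=N -> ctr[2]=0
Ev 7: PC=0 idx=0 pred=T actual=N -> ctr[0]=1
Ev 8: PC=0 idx=0 pred=N actual=N -> ctr[0]=0
Ev 9: PC=1 idx=1 pred=N actual=N -> ctr[1]=0
Ev 10: PC=0 idx=0 pred=N actual=T -> ctr[0]=1
Ev 11: PC=1 idx=1 pred=N actual=T -> ctr[1]=1
Ev 12: PC=0 idx=0 pred=N actual=N -> ctr[0]=0

Answer: 0 1 0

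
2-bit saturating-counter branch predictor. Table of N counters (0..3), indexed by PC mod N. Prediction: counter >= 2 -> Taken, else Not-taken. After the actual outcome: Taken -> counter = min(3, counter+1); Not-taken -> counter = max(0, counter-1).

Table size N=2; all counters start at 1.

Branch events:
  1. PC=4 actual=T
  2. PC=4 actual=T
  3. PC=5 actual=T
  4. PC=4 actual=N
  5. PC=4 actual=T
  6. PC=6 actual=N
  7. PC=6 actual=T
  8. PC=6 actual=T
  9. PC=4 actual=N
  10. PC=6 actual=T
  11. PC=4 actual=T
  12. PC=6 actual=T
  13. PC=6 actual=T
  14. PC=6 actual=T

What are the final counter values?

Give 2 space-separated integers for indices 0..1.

Answer: 3 2

Derivation:
Ev 1: PC=4 idx=0 pred=N actual=T -> ctr[0]=2
Ev 2: PC=4 idx=0 pred=T actual=T -> ctr[0]=3
Ev 3: PC=5 idx=1 pred=N actual=T -> ctr[1]=2
Ev 4: PC=4 idx=0 pred=T actual=N -> ctr[0]=2
Ev 5: PC=4 idx=0 pred=T actual=T -> ctr[0]=3
Ev 6: PC=6 idx=0 pred=T actual=N -> ctr[0]=2
Ev 7: PC=6 idx=0 pred=T actual=T -> ctr[0]=3
Ev 8: PC=6 idx=0 pred=T actual=T -> ctr[0]=3
Ev 9: PC=4 idx=0 pred=T actual=N -> ctr[0]=2
Ev 10: PC=6 idx=0 pred=T actual=T -> ctr[0]=3
Ev 11: PC=4 idx=0 pred=T actual=T -> ctr[0]=3
Ev 12: PC=6 idx=0 pred=T actual=T -> ctr[0]=3
Ev 13: PC=6 idx=0 pred=T actual=T -> ctr[0]=3
Ev 14: PC=6 idx=0 pred=T actual=T -> ctr[0]=3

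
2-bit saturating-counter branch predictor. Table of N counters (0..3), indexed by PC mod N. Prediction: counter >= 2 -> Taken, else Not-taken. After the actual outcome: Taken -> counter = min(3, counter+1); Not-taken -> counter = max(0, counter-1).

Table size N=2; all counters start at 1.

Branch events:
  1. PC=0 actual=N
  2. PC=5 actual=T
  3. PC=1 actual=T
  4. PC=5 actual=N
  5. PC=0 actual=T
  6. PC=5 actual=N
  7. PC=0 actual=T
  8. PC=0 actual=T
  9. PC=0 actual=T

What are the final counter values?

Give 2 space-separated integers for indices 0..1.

Ev 1: PC=0 idx=0 pred=N actual=N -> ctr[0]=0
Ev 2: PC=5 idx=1 pred=N actual=T -> ctr[1]=2
Ev 3: PC=1 idx=1 pred=T actual=T -> ctr[1]=3
Ev 4: PC=5 idx=1 pred=T actual=N -> ctr[1]=2
Ev 5: PC=0 idx=0 pred=N actual=T -> ctr[0]=1
Ev 6: PC=5 idx=1 pred=T actual=N -> ctr[1]=1
Ev 7: PC=0 idx=0 pred=N actual=T -> ctr[0]=2
Ev 8: PC=0 idx=0 pred=T actual=T -> ctr[0]=3
Ev 9: PC=0 idx=0 pred=T actual=T -> ctr[0]=3

Answer: 3 1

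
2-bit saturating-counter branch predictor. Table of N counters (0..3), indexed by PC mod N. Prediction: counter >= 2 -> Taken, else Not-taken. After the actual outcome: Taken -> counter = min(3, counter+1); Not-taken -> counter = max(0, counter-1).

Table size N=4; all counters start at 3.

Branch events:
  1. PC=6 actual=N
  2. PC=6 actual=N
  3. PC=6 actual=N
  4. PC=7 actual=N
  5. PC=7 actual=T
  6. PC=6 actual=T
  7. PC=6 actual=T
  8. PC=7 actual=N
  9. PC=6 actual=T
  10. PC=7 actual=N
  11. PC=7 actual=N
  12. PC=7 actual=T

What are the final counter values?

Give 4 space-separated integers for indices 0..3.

Answer: 3 3 3 1

Derivation:
Ev 1: PC=6 idx=2 pred=T actual=N -> ctr[2]=2
Ev 2: PC=6 idx=2 pred=T actual=N -> ctr[2]=1
Ev 3: PC=6 idx=2 pred=N actual=N -> ctr[2]=0
Ev 4: PC=7 idx=3 pred=T actual=N -> ctr[3]=2
Ev 5: PC=7 idx=3 pred=T actual=T -> ctr[3]=3
Ev 6: PC=6 idx=2 pred=N actual=T -> ctr[2]=1
Ev 7: PC=6 idx=2 pred=N actual=T -> ctr[2]=2
Ev 8: PC=7 idx=3 pred=T actual=N -> ctr[3]=2
Ev 9: PC=6 idx=2 pred=T actual=T -> ctr[2]=3
Ev 10: PC=7 idx=3 pred=T actual=N -> ctr[3]=1
Ev 11: PC=7 idx=3 pred=N actual=N -> ctr[3]=0
Ev 12: PC=7 idx=3 pred=N actual=T -> ctr[3]=1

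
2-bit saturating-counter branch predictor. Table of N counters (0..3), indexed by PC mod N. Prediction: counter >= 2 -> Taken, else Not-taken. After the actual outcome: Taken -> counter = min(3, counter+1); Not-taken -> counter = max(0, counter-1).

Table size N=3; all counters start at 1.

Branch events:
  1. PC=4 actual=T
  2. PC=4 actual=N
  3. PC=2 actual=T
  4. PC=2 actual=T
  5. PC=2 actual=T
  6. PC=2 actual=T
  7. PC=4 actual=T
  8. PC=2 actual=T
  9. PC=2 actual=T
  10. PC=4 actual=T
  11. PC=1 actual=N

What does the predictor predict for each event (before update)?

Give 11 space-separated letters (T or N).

Answer: N T N T T T N T T T T

Derivation:
Ev 1: PC=4 idx=1 pred=N actual=T -> ctr[1]=2
Ev 2: PC=4 idx=1 pred=T actual=N -> ctr[1]=1
Ev 3: PC=2 idx=2 pred=N actual=T -> ctr[2]=2
Ev 4: PC=2 idx=2 pred=T actual=T -> ctr[2]=3
Ev 5: PC=2 idx=2 pred=T actual=T -> ctr[2]=3
Ev 6: PC=2 idx=2 pred=T actual=T -> ctr[2]=3
Ev 7: PC=4 idx=1 pred=N actual=T -> ctr[1]=2
Ev 8: PC=2 idx=2 pred=T actual=T -> ctr[2]=3
Ev 9: PC=2 idx=2 pred=T actual=T -> ctr[2]=3
Ev 10: PC=4 idx=1 pred=T actual=T -> ctr[1]=3
Ev 11: PC=1 idx=1 pred=T actual=N -> ctr[1]=2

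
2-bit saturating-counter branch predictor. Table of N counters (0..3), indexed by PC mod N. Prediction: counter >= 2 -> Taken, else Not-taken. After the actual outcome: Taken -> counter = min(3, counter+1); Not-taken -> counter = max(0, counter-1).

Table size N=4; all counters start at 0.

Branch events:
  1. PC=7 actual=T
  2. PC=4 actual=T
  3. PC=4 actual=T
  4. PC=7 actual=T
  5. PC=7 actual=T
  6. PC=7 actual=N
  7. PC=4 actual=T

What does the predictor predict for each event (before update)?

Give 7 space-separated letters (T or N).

Answer: N N N N T T T

Derivation:
Ev 1: PC=7 idx=3 pred=N actual=T -> ctr[3]=1
Ev 2: PC=4 idx=0 pred=N actual=T -> ctr[0]=1
Ev 3: PC=4 idx=0 pred=N actual=T -> ctr[0]=2
Ev 4: PC=7 idx=3 pred=N actual=T -> ctr[3]=2
Ev 5: PC=7 idx=3 pred=T actual=T -> ctr[3]=3
Ev 6: PC=7 idx=3 pred=T actual=N -> ctr[3]=2
Ev 7: PC=4 idx=0 pred=T actual=T -> ctr[0]=3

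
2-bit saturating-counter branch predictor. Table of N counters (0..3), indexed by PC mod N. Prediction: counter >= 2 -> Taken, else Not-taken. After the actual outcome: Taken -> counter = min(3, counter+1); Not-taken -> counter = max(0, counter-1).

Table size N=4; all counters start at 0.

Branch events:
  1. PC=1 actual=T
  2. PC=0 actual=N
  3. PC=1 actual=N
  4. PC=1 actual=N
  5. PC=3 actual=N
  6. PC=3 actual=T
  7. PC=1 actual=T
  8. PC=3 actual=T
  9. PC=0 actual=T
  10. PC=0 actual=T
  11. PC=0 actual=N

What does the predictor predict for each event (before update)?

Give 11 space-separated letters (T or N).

Answer: N N N N N N N N N N T

Derivation:
Ev 1: PC=1 idx=1 pred=N actual=T -> ctr[1]=1
Ev 2: PC=0 idx=0 pred=N actual=N -> ctr[0]=0
Ev 3: PC=1 idx=1 pred=N actual=N -> ctr[1]=0
Ev 4: PC=1 idx=1 pred=N actual=N -> ctr[1]=0
Ev 5: PC=3 idx=3 pred=N actual=N -> ctr[3]=0
Ev 6: PC=3 idx=3 pred=N actual=T -> ctr[3]=1
Ev 7: PC=1 idx=1 pred=N actual=T -> ctr[1]=1
Ev 8: PC=3 idx=3 pred=N actual=T -> ctr[3]=2
Ev 9: PC=0 idx=0 pred=N actual=T -> ctr[0]=1
Ev 10: PC=0 idx=0 pred=N actual=T -> ctr[0]=2
Ev 11: PC=0 idx=0 pred=T actual=N -> ctr[0]=1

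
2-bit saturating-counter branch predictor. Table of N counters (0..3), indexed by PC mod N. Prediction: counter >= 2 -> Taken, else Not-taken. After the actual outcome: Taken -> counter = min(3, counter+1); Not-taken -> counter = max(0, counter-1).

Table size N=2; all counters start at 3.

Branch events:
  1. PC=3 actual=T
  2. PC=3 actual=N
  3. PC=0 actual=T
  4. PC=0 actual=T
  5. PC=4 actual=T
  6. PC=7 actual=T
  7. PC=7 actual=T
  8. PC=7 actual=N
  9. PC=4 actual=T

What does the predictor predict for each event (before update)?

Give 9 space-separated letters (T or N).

Answer: T T T T T T T T T

Derivation:
Ev 1: PC=3 idx=1 pred=T actual=T -> ctr[1]=3
Ev 2: PC=3 idx=1 pred=T actual=N -> ctr[1]=2
Ev 3: PC=0 idx=0 pred=T actual=T -> ctr[0]=3
Ev 4: PC=0 idx=0 pred=T actual=T -> ctr[0]=3
Ev 5: PC=4 idx=0 pred=T actual=T -> ctr[0]=3
Ev 6: PC=7 idx=1 pred=T actual=T -> ctr[1]=3
Ev 7: PC=7 idx=1 pred=T actual=T -> ctr[1]=3
Ev 8: PC=7 idx=1 pred=T actual=N -> ctr[1]=2
Ev 9: PC=4 idx=0 pred=T actual=T -> ctr[0]=3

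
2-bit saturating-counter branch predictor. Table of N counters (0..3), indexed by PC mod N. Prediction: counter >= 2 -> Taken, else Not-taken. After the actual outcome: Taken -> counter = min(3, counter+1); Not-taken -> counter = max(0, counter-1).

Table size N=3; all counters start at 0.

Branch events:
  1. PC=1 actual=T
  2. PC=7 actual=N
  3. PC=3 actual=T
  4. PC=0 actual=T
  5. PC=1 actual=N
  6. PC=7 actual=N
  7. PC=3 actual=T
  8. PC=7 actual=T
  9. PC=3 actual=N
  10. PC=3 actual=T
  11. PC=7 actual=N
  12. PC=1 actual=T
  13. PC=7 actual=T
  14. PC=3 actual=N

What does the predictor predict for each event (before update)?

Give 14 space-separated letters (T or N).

Ev 1: PC=1 idx=1 pred=N actual=T -> ctr[1]=1
Ev 2: PC=7 idx=1 pred=N actual=N -> ctr[1]=0
Ev 3: PC=3 idx=0 pred=N actual=T -> ctr[0]=1
Ev 4: PC=0 idx=0 pred=N actual=T -> ctr[0]=2
Ev 5: PC=1 idx=1 pred=N actual=N -> ctr[1]=0
Ev 6: PC=7 idx=1 pred=N actual=N -> ctr[1]=0
Ev 7: PC=3 idx=0 pred=T actual=T -> ctr[0]=3
Ev 8: PC=7 idx=1 pred=N actual=T -> ctr[1]=1
Ev 9: PC=3 idx=0 pred=T actual=N -> ctr[0]=2
Ev 10: PC=3 idx=0 pred=T actual=T -> ctr[0]=3
Ev 11: PC=7 idx=1 pred=N actual=N -> ctr[1]=0
Ev 12: PC=1 idx=1 pred=N actual=T -> ctr[1]=1
Ev 13: PC=7 idx=1 pred=N actual=T -> ctr[1]=2
Ev 14: PC=3 idx=0 pred=T actual=N -> ctr[0]=2

Answer: N N N N N N T N T T N N N T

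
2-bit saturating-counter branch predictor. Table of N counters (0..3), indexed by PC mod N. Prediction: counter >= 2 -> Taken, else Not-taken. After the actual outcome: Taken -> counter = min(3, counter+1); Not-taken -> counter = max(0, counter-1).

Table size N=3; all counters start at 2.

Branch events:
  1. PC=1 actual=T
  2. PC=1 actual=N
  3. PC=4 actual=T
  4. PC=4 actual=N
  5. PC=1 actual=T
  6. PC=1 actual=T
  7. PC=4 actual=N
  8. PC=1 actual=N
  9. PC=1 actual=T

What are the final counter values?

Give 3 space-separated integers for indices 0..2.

Answer: 2 2 2

Derivation:
Ev 1: PC=1 idx=1 pred=T actual=T -> ctr[1]=3
Ev 2: PC=1 idx=1 pred=T actual=N -> ctr[1]=2
Ev 3: PC=4 idx=1 pred=T actual=T -> ctr[1]=3
Ev 4: PC=4 idx=1 pred=T actual=N -> ctr[1]=2
Ev 5: PC=1 idx=1 pred=T actual=T -> ctr[1]=3
Ev 6: PC=1 idx=1 pred=T actual=T -> ctr[1]=3
Ev 7: PC=4 idx=1 pred=T actual=N -> ctr[1]=2
Ev 8: PC=1 idx=1 pred=T actual=N -> ctr[1]=1
Ev 9: PC=1 idx=1 pred=N actual=T -> ctr[1]=2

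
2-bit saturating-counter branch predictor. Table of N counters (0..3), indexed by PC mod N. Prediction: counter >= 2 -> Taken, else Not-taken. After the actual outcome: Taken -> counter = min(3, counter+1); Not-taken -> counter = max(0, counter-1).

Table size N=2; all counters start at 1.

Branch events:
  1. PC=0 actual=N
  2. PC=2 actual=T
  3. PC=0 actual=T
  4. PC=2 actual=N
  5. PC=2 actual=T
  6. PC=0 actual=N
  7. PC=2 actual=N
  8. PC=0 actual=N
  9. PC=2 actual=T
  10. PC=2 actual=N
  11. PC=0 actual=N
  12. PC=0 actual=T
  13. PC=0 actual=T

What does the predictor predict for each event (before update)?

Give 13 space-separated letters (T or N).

Answer: N N N T N T N N N N N N N

Derivation:
Ev 1: PC=0 idx=0 pred=N actual=N -> ctr[0]=0
Ev 2: PC=2 idx=0 pred=N actual=T -> ctr[0]=1
Ev 3: PC=0 idx=0 pred=N actual=T -> ctr[0]=2
Ev 4: PC=2 idx=0 pred=T actual=N -> ctr[0]=1
Ev 5: PC=2 idx=0 pred=N actual=T -> ctr[0]=2
Ev 6: PC=0 idx=0 pred=T actual=N -> ctr[0]=1
Ev 7: PC=2 idx=0 pred=N actual=N -> ctr[0]=0
Ev 8: PC=0 idx=0 pred=N actual=N -> ctr[0]=0
Ev 9: PC=2 idx=0 pred=N actual=T -> ctr[0]=1
Ev 10: PC=2 idx=0 pred=N actual=N -> ctr[0]=0
Ev 11: PC=0 idx=0 pred=N actual=N -> ctr[0]=0
Ev 12: PC=0 idx=0 pred=N actual=T -> ctr[0]=1
Ev 13: PC=0 idx=0 pred=N actual=T -> ctr[0]=2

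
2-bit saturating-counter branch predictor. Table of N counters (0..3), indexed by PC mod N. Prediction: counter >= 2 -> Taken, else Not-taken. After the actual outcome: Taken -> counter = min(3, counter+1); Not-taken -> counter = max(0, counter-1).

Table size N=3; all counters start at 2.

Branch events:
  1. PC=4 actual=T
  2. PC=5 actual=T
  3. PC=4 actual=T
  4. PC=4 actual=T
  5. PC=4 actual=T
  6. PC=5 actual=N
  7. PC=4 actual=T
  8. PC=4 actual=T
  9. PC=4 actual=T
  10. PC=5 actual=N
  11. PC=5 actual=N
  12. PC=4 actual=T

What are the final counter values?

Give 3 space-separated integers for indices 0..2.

Ev 1: PC=4 idx=1 pred=T actual=T -> ctr[1]=3
Ev 2: PC=5 idx=2 pred=T actual=T -> ctr[2]=3
Ev 3: PC=4 idx=1 pred=T actual=T -> ctr[1]=3
Ev 4: PC=4 idx=1 pred=T actual=T -> ctr[1]=3
Ev 5: PC=4 idx=1 pred=T actual=T -> ctr[1]=3
Ev 6: PC=5 idx=2 pred=T actual=N -> ctr[2]=2
Ev 7: PC=4 idx=1 pred=T actual=T -> ctr[1]=3
Ev 8: PC=4 idx=1 pred=T actual=T -> ctr[1]=3
Ev 9: PC=4 idx=1 pred=T actual=T -> ctr[1]=3
Ev 10: PC=5 idx=2 pred=T actual=N -> ctr[2]=1
Ev 11: PC=5 idx=2 pred=N actual=N -> ctr[2]=0
Ev 12: PC=4 idx=1 pred=T actual=T -> ctr[1]=3

Answer: 2 3 0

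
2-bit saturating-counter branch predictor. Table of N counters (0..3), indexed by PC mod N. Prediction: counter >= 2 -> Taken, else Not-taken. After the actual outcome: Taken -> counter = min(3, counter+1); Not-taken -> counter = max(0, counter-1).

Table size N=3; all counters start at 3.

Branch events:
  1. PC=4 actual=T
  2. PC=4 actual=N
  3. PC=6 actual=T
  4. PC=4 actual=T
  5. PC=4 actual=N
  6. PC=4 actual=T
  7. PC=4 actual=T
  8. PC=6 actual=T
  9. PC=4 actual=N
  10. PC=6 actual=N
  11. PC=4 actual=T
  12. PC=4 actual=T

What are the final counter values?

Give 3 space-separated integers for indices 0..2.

Answer: 2 3 3

Derivation:
Ev 1: PC=4 idx=1 pred=T actual=T -> ctr[1]=3
Ev 2: PC=4 idx=1 pred=T actual=N -> ctr[1]=2
Ev 3: PC=6 idx=0 pred=T actual=T -> ctr[0]=3
Ev 4: PC=4 idx=1 pred=T actual=T -> ctr[1]=3
Ev 5: PC=4 idx=1 pred=T actual=N -> ctr[1]=2
Ev 6: PC=4 idx=1 pred=T actual=T -> ctr[1]=3
Ev 7: PC=4 idx=1 pred=T actual=T -> ctr[1]=3
Ev 8: PC=6 idx=0 pred=T actual=T -> ctr[0]=3
Ev 9: PC=4 idx=1 pred=T actual=N -> ctr[1]=2
Ev 10: PC=6 idx=0 pred=T actual=N -> ctr[0]=2
Ev 11: PC=4 idx=1 pred=T actual=T -> ctr[1]=3
Ev 12: PC=4 idx=1 pred=T actual=T -> ctr[1]=3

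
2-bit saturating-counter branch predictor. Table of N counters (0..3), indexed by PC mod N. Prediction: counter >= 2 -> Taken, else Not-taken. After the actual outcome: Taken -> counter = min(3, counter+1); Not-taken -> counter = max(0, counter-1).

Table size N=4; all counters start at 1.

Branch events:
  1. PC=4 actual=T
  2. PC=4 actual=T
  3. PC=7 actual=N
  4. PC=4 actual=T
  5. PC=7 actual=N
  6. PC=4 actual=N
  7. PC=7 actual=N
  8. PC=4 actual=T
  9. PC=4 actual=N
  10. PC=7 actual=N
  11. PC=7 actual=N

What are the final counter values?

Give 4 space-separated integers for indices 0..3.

Answer: 2 1 1 0

Derivation:
Ev 1: PC=4 idx=0 pred=N actual=T -> ctr[0]=2
Ev 2: PC=4 idx=0 pred=T actual=T -> ctr[0]=3
Ev 3: PC=7 idx=3 pred=N actual=N -> ctr[3]=0
Ev 4: PC=4 idx=0 pred=T actual=T -> ctr[0]=3
Ev 5: PC=7 idx=3 pred=N actual=N -> ctr[3]=0
Ev 6: PC=4 idx=0 pred=T actual=N -> ctr[0]=2
Ev 7: PC=7 idx=3 pred=N actual=N -> ctr[3]=0
Ev 8: PC=4 idx=0 pred=T actual=T -> ctr[0]=3
Ev 9: PC=4 idx=0 pred=T actual=N -> ctr[0]=2
Ev 10: PC=7 idx=3 pred=N actual=N -> ctr[3]=0
Ev 11: PC=7 idx=3 pred=N actual=N -> ctr[3]=0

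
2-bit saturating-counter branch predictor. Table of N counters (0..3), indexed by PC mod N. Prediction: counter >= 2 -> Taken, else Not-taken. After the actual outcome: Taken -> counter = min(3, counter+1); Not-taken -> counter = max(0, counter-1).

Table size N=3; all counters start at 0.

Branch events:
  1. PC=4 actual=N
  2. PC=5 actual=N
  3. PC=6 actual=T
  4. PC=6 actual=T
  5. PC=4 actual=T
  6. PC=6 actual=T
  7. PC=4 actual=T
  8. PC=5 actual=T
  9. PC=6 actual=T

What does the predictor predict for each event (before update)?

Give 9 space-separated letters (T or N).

Answer: N N N N N T N N T

Derivation:
Ev 1: PC=4 idx=1 pred=N actual=N -> ctr[1]=0
Ev 2: PC=5 idx=2 pred=N actual=N -> ctr[2]=0
Ev 3: PC=6 idx=0 pred=N actual=T -> ctr[0]=1
Ev 4: PC=6 idx=0 pred=N actual=T -> ctr[0]=2
Ev 5: PC=4 idx=1 pred=N actual=T -> ctr[1]=1
Ev 6: PC=6 idx=0 pred=T actual=T -> ctr[0]=3
Ev 7: PC=4 idx=1 pred=N actual=T -> ctr[1]=2
Ev 8: PC=5 idx=2 pred=N actual=T -> ctr[2]=1
Ev 9: PC=6 idx=0 pred=T actual=T -> ctr[0]=3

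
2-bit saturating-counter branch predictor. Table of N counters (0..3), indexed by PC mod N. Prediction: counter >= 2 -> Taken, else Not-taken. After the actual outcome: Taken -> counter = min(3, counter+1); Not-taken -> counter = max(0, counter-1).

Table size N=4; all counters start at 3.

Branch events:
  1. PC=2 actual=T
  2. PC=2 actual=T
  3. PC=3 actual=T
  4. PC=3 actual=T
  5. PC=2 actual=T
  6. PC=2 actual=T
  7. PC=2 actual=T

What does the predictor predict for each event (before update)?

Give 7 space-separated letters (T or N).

Answer: T T T T T T T

Derivation:
Ev 1: PC=2 idx=2 pred=T actual=T -> ctr[2]=3
Ev 2: PC=2 idx=2 pred=T actual=T -> ctr[2]=3
Ev 3: PC=3 idx=3 pred=T actual=T -> ctr[3]=3
Ev 4: PC=3 idx=3 pred=T actual=T -> ctr[3]=3
Ev 5: PC=2 idx=2 pred=T actual=T -> ctr[2]=3
Ev 6: PC=2 idx=2 pred=T actual=T -> ctr[2]=3
Ev 7: PC=2 idx=2 pred=T actual=T -> ctr[2]=3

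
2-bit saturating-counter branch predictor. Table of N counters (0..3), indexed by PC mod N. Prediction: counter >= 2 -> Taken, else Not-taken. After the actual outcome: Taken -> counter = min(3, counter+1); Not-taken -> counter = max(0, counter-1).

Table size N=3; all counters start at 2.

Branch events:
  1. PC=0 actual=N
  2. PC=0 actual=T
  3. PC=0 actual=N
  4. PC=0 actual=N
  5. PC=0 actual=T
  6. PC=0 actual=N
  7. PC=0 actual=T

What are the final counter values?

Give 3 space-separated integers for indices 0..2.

Answer: 1 2 2

Derivation:
Ev 1: PC=0 idx=0 pred=T actual=N -> ctr[0]=1
Ev 2: PC=0 idx=0 pred=N actual=T -> ctr[0]=2
Ev 3: PC=0 idx=0 pred=T actual=N -> ctr[0]=1
Ev 4: PC=0 idx=0 pred=N actual=N -> ctr[0]=0
Ev 5: PC=0 idx=0 pred=N actual=T -> ctr[0]=1
Ev 6: PC=0 idx=0 pred=N actual=N -> ctr[0]=0
Ev 7: PC=0 idx=0 pred=N actual=T -> ctr[0]=1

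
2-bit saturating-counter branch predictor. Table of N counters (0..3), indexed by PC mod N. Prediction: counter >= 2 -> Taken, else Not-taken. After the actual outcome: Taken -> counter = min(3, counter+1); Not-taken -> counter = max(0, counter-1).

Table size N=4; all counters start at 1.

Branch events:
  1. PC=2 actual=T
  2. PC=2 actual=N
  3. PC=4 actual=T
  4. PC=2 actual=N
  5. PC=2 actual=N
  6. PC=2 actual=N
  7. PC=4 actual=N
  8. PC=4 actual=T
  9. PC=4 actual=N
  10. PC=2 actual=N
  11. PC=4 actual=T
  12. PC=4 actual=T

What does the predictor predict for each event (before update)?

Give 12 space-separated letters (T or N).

Answer: N T N N N N T N T N N T

Derivation:
Ev 1: PC=2 idx=2 pred=N actual=T -> ctr[2]=2
Ev 2: PC=2 idx=2 pred=T actual=N -> ctr[2]=1
Ev 3: PC=4 idx=0 pred=N actual=T -> ctr[0]=2
Ev 4: PC=2 idx=2 pred=N actual=N -> ctr[2]=0
Ev 5: PC=2 idx=2 pred=N actual=N -> ctr[2]=0
Ev 6: PC=2 idx=2 pred=N actual=N -> ctr[2]=0
Ev 7: PC=4 idx=0 pred=T actual=N -> ctr[0]=1
Ev 8: PC=4 idx=0 pred=N actual=T -> ctr[0]=2
Ev 9: PC=4 idx=0 pred=T actual=N -> ctr[0]=1
Ev 10: PC=2 idx=2 pred=N actual=N -> ctr[2]=0
Ev 11: PC=4 idx=0 pred=N actual=T -> ctr[0]=2
Ev 12: PC=4 idx=0 pred=T actual=T -> ctr[0]=3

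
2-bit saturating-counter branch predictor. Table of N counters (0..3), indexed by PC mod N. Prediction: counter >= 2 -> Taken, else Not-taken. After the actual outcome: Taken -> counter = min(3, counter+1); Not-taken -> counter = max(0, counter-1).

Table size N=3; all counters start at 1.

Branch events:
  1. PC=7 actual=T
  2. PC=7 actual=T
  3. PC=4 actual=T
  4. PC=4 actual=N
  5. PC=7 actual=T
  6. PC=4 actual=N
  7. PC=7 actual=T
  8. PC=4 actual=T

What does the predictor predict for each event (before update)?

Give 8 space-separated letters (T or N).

Ev 1: PC=7 idx=1 pred=N actual=T -> ctr[1]=2
Ev 2: PC=7 idx=1 pred=T actual=T -> ctr[1]=3
Ev 3: PC=4 idx=1 pred=T actual=T -> ctr[1]=3
Ev 4: PC=4 idx=1 pred=T actual=N -> ctr[1]=2
Ev 5: PC=7 idx=1 pred=T actual=T -> ctr[1]=3
Ev 6: PC=4 idx=1 pred=T actual=N -> ctr[1]=2
Ev 7: PC=7 idx=1 pred=T actual=T -> ctr[1]=3
Ev 8: PC=4 idx=1 pred=T actual=T -> ctr[1]=3

Answer: N T T T T T T T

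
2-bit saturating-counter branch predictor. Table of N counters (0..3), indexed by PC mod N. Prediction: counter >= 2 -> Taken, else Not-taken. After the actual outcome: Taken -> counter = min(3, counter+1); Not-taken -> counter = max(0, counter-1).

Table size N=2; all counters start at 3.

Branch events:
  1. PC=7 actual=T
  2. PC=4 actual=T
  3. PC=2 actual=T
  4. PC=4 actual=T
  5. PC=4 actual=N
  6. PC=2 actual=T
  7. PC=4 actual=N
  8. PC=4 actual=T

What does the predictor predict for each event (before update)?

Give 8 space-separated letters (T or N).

Ev 1: PC=7 idx=1 pred=T actual=T -> ctr[1]=3
Ev 2: PC=4 idx=0 pred=T actual=T -> ctr[0]=3
Ev 3: PC=2 idx=0 pred=T actual=T -> ctr[0]=3
Ev 4: PC=4 idx=0 pred=T actual=T -> ctr[0]=3
Ev 5: PC=4 idx=0 pred=T actual=N -> ctr[0]=2
Ev 6: PC=2 idx=0 pred=T actual=T -> ctr[0]=3
Ev 7: PC=4 idx=0 pred=T actual=N -> ctr[0]=2
Ev 8: PC=4 idx=0 pred=T actual=T -> ctr[0]=3

Answer: T T T T T T T T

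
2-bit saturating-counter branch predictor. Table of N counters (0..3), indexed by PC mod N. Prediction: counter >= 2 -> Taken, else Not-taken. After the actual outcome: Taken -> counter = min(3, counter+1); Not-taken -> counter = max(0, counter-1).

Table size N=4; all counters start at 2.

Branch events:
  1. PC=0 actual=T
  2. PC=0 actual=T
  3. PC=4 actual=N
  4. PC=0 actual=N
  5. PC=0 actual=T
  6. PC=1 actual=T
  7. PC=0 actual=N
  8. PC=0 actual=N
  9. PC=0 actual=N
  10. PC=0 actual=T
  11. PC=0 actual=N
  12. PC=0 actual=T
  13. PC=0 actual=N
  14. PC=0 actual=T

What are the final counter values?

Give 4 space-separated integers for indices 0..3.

Ev 1: PC=0 idx=0 pred=T actual=T -> ctr[0]=3
Ev 2: PC=0 idx=0 pred=T actual=T -> ctr[0]=3
Ev 3: PC=4 idx=0 pred=T actual=N -> ctr[0]=2
Ev 4: PC=0 idx=0 pred=T actual=N -> ctr[0]=1
Ev 5: PC=0 idx=0 pred=N actual=T -> ctr[0]=2
Ev 6: PC=1 idx=1 pred=T actual=T -> ctr[1]=3
Ev 7: PC=0 idx=0 pred=T actual=N -> ctr[0]=1
Ev 8: PC=0 idx=0 pred=N actual=N -> ctr[0]=0
Ev 9: PC=0 idx=0 pred=N actual=N -> ctr[0]=0
Ev 10: PC=0 idx=0 pred=N actual=T -> ctr[0]=1
Ev 11: PC=0 idx=0 pred=N actual=N -> ctr[0]=0
Ev 12: PC=0 idx=0 pred=N actual=T -> ctr[0]=1
Ev 13: PC=0 idx=0 pred=N actual=N -> ctr[0]=0
Ev 14: PC=0 idx=0 pred=N actual=T -> ctr[0]=1

Answer: 1 3 2 2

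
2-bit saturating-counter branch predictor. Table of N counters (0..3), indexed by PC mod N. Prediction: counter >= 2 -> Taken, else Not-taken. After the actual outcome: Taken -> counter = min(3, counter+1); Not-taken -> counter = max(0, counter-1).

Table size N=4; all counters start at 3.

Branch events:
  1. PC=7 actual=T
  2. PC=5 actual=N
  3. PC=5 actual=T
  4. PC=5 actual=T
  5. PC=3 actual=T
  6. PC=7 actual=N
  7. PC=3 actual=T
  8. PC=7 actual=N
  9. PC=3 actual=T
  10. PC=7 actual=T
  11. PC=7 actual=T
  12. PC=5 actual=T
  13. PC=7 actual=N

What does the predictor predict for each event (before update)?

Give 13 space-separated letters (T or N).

Ev 1: PC=7 idx=3 pred=T actual=T -> ctr[3]=3
Ev 2: PC=5 idx=1 pred=T actual=N -> ctr[1]=2
Ev 3: PC=5 idx=1 pred=T actual=T -> ctr[1]=3
Ev 4: PC=5 idx=1 pred=T actual=T -> ctr[1]=3
Ev 5: PC=3 idx=3 pred=T actual=T -> ctr[3]=3
Ev 6: PC=7 idx=3 pred=T actual=N -> ctr[3]=2
Ev 7: PC=3 idx=3 pred=T actual=T -> ctr[3]=3
Ev 8: PC=7 idx=3 pred=T actual=N -> ctr[3]=2
Ev 9: PC=3 idx=3 pred=T actual=T -> ctr[3]=3
Ev 10: PC=7 idx=3 pred=T actual=T -> ctr[3]=3
Ev 11: PC=7 idx=3 pred=T actual=T -> ctr[3]=3
Ev 12: PC=5 idx=1 pred=T actual=T -> ctr[1]=3
Ev 13: PC=7 idx=3 pred=T actual=N -> ctr[3]=2

Answer: T T T T T T T T T T T T T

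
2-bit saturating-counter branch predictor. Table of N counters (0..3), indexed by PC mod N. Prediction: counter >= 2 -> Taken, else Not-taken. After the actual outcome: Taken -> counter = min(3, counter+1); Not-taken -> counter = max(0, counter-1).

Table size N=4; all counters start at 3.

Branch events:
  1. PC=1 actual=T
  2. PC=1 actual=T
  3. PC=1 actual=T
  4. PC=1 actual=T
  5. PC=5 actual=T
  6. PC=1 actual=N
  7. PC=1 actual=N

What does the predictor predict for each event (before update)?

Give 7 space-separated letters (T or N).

Answer: T T T T T T T

Derivation:
Ev 1: PC=1 idx=1 pred=T actual=T -> ctr[1]=3
Ev 2: PC=1 idx=1 pred=T actual=T -> ctr[1]=3
Ev 3: PC=1 idx=1 pred=T actual=T -> ctr[1]=3
Ev 4: PC=1 idx=1 pred=T actual=T -> ctr[1]=3
Ev 5: PC=5 idx=1 pred=T actual=T -> ctr[1]=3
Ev 6: PC=1 idx=1 pred=T actual=N -> ctr[1]=2
Ev 7: PC=1 idx=1 pred=T actual=N -> ctr[1]=1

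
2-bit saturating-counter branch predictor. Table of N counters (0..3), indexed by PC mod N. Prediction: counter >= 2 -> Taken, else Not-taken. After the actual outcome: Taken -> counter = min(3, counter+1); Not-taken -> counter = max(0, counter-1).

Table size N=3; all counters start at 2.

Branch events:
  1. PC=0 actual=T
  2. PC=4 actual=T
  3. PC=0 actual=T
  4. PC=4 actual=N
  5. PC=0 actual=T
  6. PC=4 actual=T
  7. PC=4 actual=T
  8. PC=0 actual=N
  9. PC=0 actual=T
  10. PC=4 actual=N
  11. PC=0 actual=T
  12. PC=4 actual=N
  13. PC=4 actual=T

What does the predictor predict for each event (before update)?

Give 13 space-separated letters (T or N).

Ev 1: PC=0 idx=0 pred=T actual=T -> ctr[0]=3
Ev 2: PC=4 idx=1 pred=T actual=T -> ctr[1]=3
Ev 3: PC=0 idx=0 pred=T actual=T -> ctr[0]=3
Ev 4: PC=4 idx=1 pred=T actual=N -> ctr[1]=2
Ev 5: PC=0 idx=0 pred=T actual=T -> ctr[0]=3
Ev 6: PC=4 idx=1 pred=T actual=T -> ctr[1]=3
Ev 7: PC=4 idx=1 pred=T actual=T -> ctr[1]=3
Ev 8: PC=0 idx=0 pred=T actual=N -> ctr[0]=2
Ev 9: PC=0 idx=0 pred=T actual=T -> ctr[0]=3
Ev 10: PC=4 idx=1 pred=T actual=N -> ctr[1]=2
Ev 11: PC=0 idx=0 pred=T actual=T -> ctr[0]=3
Ev 12: PC=4 idx=1 pred=T actual=N -> ctr[1]=1
Ev 13: PC=4 idx=1 pred=N actual=T -> ctr[1]=2

Answer: T T T T T T T T T T T T N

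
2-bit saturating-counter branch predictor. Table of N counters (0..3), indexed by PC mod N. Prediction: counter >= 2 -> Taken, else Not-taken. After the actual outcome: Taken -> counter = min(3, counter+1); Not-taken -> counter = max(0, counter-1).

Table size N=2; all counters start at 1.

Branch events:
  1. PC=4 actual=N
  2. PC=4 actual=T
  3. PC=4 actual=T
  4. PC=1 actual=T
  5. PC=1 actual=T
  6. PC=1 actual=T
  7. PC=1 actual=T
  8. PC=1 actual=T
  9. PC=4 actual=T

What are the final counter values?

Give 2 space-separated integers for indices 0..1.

Answer: 3 3

Derivation:
Ev 1: PC=4 idx=0 pred=N actual=N -> ctr[0]=0
Ev 2: PC=4 idx=0 pred=N actual=T -> ctr[0]=1
Ev 3: PC=4 idx=0 pred=N actual=T -> ctr[0]=2
Ev 4: PC=1 idx=1 pred=N actual=T -> ctr[1]=2
Ev 5: PC=1 idx=1 pred=T actual=T -> ctr[1]=3
Ev 6: PC=1 idx=1 pred=T actual=T -> ctr[1]=3
Ev 7: PC=1 idx=1 pred=T actual=T -> ctr[1]=3
Ev 8: PC=1 idx=1 pred=T actual=T -> ctr[1]=3
Ev 9: PC=4 idx=0 pred=T actual=T -> ctr[0]=3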